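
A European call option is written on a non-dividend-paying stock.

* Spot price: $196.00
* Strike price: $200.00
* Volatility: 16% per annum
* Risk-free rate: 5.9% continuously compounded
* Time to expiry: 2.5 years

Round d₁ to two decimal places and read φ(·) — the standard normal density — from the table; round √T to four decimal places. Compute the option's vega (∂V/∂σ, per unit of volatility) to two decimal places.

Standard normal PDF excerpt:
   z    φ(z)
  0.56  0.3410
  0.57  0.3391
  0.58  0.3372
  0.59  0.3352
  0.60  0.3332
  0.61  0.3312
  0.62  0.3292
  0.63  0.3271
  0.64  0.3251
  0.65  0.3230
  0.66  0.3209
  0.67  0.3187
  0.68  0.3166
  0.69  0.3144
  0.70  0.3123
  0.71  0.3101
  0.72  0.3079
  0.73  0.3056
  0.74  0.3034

σ√T = 0.16·√2.5 = 0.2530
d₁ = [ln(196/200) + (0.059 + 0.16²/2)·2.5] / 0.2530 = [-0.0202 + 0.1795] / 0.2530 = 0.6297 → 0.63
√T = √2.5 = 1.5811
φ(d₁) = φ(0.63) = 0.3271
vega = S·φ(d₁)·√T = 196·0.3271·1.5811 = 101.3669

101.37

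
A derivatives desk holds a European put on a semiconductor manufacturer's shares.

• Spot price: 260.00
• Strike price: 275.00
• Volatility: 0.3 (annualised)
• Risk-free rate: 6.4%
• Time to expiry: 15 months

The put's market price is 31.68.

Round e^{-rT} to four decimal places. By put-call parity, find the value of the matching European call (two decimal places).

exp(−rT) = exp(−0.064·1.25) = 0.9231
Put-call parity: C − P = S − K·e^(−rT) = 260 − 275·0.9231 = 260 − 253.8525 = 6.1475
C = P + (C − P) = 31.68 + (6.1475) = 37.8275

37.83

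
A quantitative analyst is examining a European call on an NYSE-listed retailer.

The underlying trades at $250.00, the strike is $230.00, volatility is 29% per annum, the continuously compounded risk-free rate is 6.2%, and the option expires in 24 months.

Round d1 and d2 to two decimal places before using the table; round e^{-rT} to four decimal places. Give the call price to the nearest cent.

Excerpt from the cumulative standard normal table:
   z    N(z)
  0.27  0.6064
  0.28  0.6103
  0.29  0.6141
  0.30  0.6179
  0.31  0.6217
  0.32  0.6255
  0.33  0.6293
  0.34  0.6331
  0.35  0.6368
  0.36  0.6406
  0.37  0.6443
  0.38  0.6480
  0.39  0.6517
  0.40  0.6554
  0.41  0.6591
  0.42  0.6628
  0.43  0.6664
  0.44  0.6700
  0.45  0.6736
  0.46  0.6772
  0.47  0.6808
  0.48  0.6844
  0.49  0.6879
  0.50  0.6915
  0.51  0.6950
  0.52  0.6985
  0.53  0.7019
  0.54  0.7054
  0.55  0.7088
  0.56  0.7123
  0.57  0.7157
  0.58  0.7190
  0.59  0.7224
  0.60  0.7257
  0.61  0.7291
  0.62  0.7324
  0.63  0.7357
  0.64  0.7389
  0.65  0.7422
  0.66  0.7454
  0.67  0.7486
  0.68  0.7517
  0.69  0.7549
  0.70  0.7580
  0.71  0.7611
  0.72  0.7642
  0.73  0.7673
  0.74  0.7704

$64.73

T = 2;  σ√T = 0.4101
d₁ = [ln(250/230) + (0.062 + 0.29²/2)·2] / 0.4101 = [0.0834 + 0.2081] / 0.4101 = 0.7107 which rounds to 0.71
d₂ = d₁ − σ√T = 0.7107 − 0.4101 = 0.3006 which rounds to 0.30
exp(−rT) = exp(−0.062·2) = 0.8834
N(d₁) = N(0.71) = 0.7611;  N(d₂) = N(0.30) = 0.6179
C = 250·0.7611 − 230·0.8834·0.6179 = 190.2750 − 125.5462 = 64.7288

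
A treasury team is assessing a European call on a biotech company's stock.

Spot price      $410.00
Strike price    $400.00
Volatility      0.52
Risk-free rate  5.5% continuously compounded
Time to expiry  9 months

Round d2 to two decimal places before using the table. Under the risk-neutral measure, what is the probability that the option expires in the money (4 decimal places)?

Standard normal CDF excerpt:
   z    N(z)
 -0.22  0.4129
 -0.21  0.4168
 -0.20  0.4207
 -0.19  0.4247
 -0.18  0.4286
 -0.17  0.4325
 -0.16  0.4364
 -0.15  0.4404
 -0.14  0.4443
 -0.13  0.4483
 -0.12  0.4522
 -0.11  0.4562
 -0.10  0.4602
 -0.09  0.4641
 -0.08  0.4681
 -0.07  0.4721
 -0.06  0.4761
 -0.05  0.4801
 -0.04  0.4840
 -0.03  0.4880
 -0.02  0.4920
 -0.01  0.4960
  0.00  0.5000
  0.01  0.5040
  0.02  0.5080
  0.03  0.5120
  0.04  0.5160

0.4681

σ√T = 0.52 × 0.8660 = 0.4503
ln(S/K) + (r + σ²/2)T = ln(410/400) + (0.055 + 0.52²/2)·0.75 = 0.0247 + 0.1426 = 0.1673
d₁ = 0.1673 / 0.4503 = 0.3716 ≈ 0.37
d₂ = d₁ − σ√T = 0.3716 − 0.4503 = -0.0787 ≈ -0.08
Pr(exercise) under Q = N(d₂) = 0.4681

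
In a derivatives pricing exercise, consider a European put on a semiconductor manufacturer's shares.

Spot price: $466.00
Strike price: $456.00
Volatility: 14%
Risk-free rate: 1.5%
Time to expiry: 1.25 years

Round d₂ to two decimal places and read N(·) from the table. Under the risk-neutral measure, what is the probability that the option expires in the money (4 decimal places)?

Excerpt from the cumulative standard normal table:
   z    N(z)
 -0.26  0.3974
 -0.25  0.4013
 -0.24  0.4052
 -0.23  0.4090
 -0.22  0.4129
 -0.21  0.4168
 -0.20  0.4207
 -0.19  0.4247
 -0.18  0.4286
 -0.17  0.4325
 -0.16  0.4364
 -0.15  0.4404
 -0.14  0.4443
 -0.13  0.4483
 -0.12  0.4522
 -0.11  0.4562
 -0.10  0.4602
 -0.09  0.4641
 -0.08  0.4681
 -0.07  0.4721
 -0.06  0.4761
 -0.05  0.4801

σ√T = 0.14·√1.25 = 0.1565
ln(S/K) + (r + σ²/2)T = ln(466/456) + (0.015 + 0.14²/2)·1.25 = 0.0217 + 0.0310 = 0.0527
d₁ = 0.0527 / 0.1565 = 0.3366 ⇒ 0.34
d₂ = d₁ − σ√T = 0.3366 − 0.1565 = 0.1801 ⇒ 0.18
Risk-neutral Pr[S_T < K] = N(−d₂) = N(-0.18) = 0.4286

0.4286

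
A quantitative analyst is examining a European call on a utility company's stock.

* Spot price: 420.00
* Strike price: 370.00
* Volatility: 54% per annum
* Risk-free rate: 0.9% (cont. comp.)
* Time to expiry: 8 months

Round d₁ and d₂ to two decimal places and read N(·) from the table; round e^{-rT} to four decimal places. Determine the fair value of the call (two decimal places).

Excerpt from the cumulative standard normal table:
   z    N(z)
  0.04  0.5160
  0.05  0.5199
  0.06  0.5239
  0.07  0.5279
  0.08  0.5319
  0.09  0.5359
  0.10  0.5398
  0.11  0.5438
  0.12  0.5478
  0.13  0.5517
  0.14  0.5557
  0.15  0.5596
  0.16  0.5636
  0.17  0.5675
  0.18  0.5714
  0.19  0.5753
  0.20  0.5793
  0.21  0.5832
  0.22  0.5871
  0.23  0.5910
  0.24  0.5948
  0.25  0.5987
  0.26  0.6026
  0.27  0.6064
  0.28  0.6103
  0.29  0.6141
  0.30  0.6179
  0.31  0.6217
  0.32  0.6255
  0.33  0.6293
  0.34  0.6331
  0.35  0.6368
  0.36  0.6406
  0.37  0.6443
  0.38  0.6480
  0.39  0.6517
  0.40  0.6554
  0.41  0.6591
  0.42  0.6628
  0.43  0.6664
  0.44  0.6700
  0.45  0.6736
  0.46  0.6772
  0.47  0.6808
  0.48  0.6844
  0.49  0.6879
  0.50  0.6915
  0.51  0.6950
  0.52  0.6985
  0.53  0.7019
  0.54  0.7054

97.75

σ√T = 0.54 × 0.8165 = 0.4409
d₁ = [ln(420/370) + (0.009 + 0.54²/2)·0.6667] / 0.4409 = [0.1268 + 0.1032] / 0.4409 = 0.5215 ≈ 0.52
d₂ = d₁ − σ√T = 0.5215 − 0.4409 = 0.0806 ≈ 0.08
exp(−rT) = exp(−0.009·0.6667) = 0.9940
N(d₁) = N(0.52) = 0.6985;  N(d₂) = N(0.08) = 0.5319
C = 420·0.6985 − 370·0.9940·0.5319 = 293.3700 − 195.6222 = 97.7478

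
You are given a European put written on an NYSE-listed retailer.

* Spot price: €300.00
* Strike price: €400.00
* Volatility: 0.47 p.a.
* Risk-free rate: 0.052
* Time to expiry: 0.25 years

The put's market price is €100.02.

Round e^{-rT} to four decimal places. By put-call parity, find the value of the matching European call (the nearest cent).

€5.18

e^(−rT) = e^(−0.052·0.25) = 0.9871
Put-call parity: C − P = S − K·e^(−rT) = 300 − 400·0.9871 = 300 − 394.8400 = -94.8400
C = P + (C − P) = 100.02 + (-94.8400) = 5.1800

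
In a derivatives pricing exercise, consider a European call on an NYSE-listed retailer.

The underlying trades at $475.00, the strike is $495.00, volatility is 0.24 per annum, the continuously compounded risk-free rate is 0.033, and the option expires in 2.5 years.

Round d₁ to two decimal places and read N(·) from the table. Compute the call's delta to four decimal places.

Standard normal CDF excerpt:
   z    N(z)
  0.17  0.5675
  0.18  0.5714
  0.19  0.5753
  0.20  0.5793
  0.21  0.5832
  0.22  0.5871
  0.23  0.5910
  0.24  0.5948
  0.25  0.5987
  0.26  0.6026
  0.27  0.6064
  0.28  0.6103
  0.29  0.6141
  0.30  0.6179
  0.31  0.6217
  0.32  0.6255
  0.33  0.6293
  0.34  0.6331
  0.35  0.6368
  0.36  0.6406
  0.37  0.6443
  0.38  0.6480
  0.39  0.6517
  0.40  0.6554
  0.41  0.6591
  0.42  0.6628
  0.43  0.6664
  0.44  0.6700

σ√T = 0.24 × 1.5811 = 0.3795
d₁ = [ln(475/495) + (0.033 + ½·0.24²)·2.5] / (σ√T) = (-0.0412 + 0.1545) / 0.3795 = 0.2985 ⇒ 0.30
N(d₁) = N(0.30) = 0.6179
Δ_call = N(d₁) = 0.6179

0.6179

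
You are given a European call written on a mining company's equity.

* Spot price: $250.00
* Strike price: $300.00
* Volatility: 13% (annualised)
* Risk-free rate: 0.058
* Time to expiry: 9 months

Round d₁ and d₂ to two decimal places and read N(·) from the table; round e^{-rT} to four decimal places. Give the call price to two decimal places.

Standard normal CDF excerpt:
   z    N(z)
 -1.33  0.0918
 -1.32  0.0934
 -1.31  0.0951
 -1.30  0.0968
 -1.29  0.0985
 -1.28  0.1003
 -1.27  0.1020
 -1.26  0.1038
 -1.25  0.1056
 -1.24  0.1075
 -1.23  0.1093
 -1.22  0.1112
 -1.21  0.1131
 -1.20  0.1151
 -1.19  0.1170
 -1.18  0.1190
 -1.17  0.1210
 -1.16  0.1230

$1.46

σ√T = 0.13·√0.75 = 0.1126
d₁ = [ln(250/300) + (0.058 + 0.13²/2)·0.75] / 0.1126 = [-0.1823 + 0.0498] / 0.1126 = -1.1768 → -1.18
d₂ = d₁ − σ√T = -1.1768 − 0.1126 = -1.2893 → -1.29
exp(−rT) = exp(−0.058·0.75) = 0.9574
N(d₁) = N(-1.18) = 0.1190;  N(d₂) = N(-1.29) = 0.0985
C = 250·0.1190 − 300·0.9574·0.0985 = 29.7500 − 28.2912 = 1.4588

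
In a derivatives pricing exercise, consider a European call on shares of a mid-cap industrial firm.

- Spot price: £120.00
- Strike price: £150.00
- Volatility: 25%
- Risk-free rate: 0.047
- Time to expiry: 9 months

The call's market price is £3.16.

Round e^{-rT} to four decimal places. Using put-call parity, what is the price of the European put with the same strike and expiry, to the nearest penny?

exp(−rT) = exp(−0.047·0.75) = 0.9654
Put-call parity: C − P = S − K·e^(−rT) = 120 − 150·0.9654 = 120 − 144.8100 = -24.8100
P = C − (C − P) = 3.16 − (-24.8100) = 27.9700

£27.97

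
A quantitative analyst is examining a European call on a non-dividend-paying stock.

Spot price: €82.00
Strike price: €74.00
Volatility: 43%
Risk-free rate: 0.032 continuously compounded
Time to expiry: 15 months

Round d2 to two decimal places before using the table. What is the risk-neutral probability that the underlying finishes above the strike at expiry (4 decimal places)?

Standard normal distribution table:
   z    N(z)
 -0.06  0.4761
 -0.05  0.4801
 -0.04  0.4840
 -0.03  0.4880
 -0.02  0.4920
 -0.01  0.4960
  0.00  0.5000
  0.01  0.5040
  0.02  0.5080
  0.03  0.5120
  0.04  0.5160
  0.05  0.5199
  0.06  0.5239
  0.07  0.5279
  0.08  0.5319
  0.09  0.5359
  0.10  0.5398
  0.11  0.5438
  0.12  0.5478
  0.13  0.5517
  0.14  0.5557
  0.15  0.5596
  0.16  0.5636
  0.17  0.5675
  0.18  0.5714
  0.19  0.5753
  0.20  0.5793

σ√T = 0.43·√1.25 = 0.4808
d₁ = [ln(82/74) + (0.032 + 0.43²/2)·1.25] / 0.4808 = [0.1027 + 0.1556] / 0.4808 = 0.5371 ⇒ 0.54
d₂ = d₁ − σ√T = 0.5371 − 0.4808 = 0.0564 ⇒ 0.06
Pr(exercise) under Q = N(d₂) = 0.5239

0.5239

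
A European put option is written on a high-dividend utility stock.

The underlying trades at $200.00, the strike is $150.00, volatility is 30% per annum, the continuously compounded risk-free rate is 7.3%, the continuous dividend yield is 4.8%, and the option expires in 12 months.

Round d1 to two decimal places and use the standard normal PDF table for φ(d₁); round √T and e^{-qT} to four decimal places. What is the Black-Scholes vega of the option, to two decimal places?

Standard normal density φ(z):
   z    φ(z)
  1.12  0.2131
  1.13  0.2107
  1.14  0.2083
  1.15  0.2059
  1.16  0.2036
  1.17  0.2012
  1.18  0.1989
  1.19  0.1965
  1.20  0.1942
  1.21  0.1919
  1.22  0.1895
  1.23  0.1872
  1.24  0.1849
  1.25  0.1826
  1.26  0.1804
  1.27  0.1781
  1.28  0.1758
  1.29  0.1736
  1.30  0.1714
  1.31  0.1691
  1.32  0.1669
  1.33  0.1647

37.46

T = 1;  σ√T = 0.3000
d₁ = [ln(200/150) + (0.073 − 0.048 + 0.3²/2)·1] / 0.3000 = [0.2877 + 0.0700] / 0.3000 = 1.1923 ⇒ 1.19
√T = √1 = 1.0000
φ(d₁) = φ(1.19) = 0.1965
e^(−qT) = e^(−0.048·1) = 0.9531
vega = S·e^(−qT)·φ(d₁)·√T = 200·0.9531·0.1965·1.0000 = 37.4568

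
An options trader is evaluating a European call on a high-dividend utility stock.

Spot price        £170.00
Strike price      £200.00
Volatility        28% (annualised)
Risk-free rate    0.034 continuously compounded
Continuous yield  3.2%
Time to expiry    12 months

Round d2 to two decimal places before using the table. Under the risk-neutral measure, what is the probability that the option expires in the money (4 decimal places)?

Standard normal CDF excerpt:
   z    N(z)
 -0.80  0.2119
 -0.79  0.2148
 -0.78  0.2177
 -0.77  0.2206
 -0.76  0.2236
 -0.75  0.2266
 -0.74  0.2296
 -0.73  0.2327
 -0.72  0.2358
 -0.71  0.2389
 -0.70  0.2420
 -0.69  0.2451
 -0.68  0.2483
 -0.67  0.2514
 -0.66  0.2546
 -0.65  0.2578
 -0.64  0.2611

T = 1;  σ√T = 0.2800
ln(S/K) + (r − q + σ²/2)T = ln(170/200) + (0.034 − 0.032 + 0.28²/2)·1 = -0.1625 + 0.0412 = -0.1213
d₁ = -0.1213 / 0.2800 = -0.4333 ⇒ -0.43
d₂ = d₁ − σ√T = -0.4333 − 0.2800 = -0.7133 ⇒ -0.71
Risk-neutral Pr[S_T > K] = N(d₂) = N(-0.71) = 0.2389

0.2389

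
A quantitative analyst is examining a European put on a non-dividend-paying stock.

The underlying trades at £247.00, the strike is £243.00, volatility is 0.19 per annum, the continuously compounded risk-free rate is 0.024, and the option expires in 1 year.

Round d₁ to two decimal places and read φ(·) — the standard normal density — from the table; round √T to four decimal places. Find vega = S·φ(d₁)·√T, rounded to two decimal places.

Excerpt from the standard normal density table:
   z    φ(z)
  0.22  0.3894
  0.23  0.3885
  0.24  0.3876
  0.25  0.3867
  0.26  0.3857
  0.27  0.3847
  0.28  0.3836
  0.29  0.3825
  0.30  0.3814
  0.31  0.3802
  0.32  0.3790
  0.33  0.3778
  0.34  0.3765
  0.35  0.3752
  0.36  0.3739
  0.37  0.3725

σ√T = 0.19 × 1.0000 = 0.1900
d₁ = [ln(247/243) + (0.024 + 0.19²/2)·1] / 0.1900 = [0.0163 + 0.0421] / 0.1900 = 0.3072 which rounds to 0.31
√T = √1 = 1.0000
φ(d₁) = φ(0.31) = 0.3802
vega = S·φ(d₁)·√T = 247·0.3802·1.0000 = 93.9094

93.91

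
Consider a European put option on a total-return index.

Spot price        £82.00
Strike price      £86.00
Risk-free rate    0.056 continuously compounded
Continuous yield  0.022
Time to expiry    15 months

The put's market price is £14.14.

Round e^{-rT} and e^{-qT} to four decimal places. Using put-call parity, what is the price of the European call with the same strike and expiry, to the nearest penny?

£13.73

exp(−qT) = exp(−0.022·1.25) = 0.9729;  exp(−rT) = exp(−0.056·1.25) = 0.9324
Put-call parity: C − P = S·e^(−qT) − K·e^(−rT) = 82·0.9729 − 86·0.9324 = 79.7778 − 80.1864 = -0.4086
C = P + (C − P) = 14.14 + (-0.4086) = 13.7314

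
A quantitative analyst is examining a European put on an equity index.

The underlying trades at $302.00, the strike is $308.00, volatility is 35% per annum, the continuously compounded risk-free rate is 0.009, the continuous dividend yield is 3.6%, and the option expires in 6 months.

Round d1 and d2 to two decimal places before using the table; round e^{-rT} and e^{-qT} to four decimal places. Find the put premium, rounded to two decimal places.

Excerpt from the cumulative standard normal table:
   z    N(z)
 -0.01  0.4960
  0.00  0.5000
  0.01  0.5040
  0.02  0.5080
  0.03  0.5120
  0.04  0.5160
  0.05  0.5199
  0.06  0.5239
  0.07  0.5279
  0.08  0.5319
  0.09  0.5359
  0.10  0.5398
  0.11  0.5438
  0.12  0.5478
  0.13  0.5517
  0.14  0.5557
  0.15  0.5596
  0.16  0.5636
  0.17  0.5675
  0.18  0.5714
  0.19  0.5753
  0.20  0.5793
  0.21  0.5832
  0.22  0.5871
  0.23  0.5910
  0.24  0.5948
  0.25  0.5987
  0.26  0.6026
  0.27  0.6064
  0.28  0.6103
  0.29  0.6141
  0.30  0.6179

T = 0.5;  σ√T = 0.2475
d₁ = [ln(302/308) + (0.009 − 0.036 + ½·0.35²)·0.5] / (σ√T) = (-0.0197 + 0.0171) / 0.2475 = -0.0103 ≈ -0.01
d₂ = -0.0103 − 0.2475 = -0.2578 ≈ -0.26
e^(−qT) = e^(−0.036·0.5) = 0.9822;  e^(−rT) = e^(−0.009·0.5) = 0.9955
N(−d₂) = N(0.26) = 0.6026;  N(−d₁) = N(0.01) = 0.5040
P = 308·0.9955·0.6026 − 302·0.9822·0.5040 = 184.7656 − 149.4987 = 35.2669

$35.27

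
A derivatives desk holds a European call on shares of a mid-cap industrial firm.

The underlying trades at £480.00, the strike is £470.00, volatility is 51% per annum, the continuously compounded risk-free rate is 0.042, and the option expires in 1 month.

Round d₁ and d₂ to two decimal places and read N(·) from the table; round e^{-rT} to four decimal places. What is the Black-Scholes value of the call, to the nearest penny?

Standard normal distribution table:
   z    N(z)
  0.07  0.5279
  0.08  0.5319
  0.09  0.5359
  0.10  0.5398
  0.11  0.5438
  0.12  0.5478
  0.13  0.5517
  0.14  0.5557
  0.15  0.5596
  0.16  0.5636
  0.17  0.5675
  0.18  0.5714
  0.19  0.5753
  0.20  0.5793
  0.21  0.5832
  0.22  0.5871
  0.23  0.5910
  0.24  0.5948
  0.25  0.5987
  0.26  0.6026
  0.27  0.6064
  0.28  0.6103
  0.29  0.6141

σ√T = 0.51 × 0.2887 = 0.1472
ln(S/K) + (r + σ²/2)T = ln(480/470) + (0.042 + 0.51²/2)·0.08333 = 0.0211 + 0.0143 = 0.0354
d₁ = 0.0354 / 0.1472 = 0.2404 ⇒ 0.24
d₂ = d₁ − σ√T = 0.2404 − 0.1472 = 0.0932 ⇒ 0.09
exp(−rT) = exp(−0.042·0.08333) = 0.9965
C = 480·N(0.24) − 470·0.9965·N(0.09) = 480·0.5948 − 470·0.9965·0.5359 = 285.5040 − 250.9914 = 34.5126

£34.51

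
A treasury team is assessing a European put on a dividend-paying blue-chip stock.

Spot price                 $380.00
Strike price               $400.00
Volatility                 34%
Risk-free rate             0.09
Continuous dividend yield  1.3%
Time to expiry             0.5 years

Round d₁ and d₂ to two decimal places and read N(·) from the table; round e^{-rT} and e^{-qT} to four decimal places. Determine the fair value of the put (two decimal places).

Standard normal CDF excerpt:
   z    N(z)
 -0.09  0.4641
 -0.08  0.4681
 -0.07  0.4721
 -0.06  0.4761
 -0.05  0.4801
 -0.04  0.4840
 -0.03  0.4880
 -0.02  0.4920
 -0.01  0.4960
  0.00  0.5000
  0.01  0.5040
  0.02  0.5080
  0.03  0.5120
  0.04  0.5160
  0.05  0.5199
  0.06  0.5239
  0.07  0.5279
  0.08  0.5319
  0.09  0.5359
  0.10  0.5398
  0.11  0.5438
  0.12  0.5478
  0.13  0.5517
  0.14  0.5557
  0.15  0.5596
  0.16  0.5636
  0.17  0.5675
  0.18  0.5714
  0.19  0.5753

$38.78

σ√T = 0.34·√0.5 = 0.2404
ln(S/K) + (r − q + σ²/2)T = ln(380/400) + (0.09 − 0.013 + 0.34²/2)·0.5 = -0.0513 + 0.0674 = 0.0161
d₁ = 0.0161 / 0.2404 = 0.0670 → 0.07
d₂ = d₁ − σ√T = 0.0670 − 0.2404 = -0.1734 → -0.17
exp(−qT) = exp(−0.013·0.5) = 0.9935;  exp(−rT) = exp(−0.09·0.5) = 0.9560
N(−d₂) = N(0.17) = 0.5675;  N(−d₁) = N(-0.07) = 0.4721
P = 400·0.9560·0.5675 − 380·0.9935·0.4721 = 217.0120 − 178.2319 = 38.7801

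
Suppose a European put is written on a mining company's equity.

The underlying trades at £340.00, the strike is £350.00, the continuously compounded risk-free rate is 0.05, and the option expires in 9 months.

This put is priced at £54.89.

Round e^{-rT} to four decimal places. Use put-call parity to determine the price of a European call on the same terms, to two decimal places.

£57.77

e^(−rT) = e^(−0.05·0.75) = 0.9632
Put-call parity: C − P = S − K·e^(−rT) = 340 − 350·0.9632 = 340 − 337.1200 = 2.8800
C = P + (C − P) = 54.89 + (2.8800) = 57.7700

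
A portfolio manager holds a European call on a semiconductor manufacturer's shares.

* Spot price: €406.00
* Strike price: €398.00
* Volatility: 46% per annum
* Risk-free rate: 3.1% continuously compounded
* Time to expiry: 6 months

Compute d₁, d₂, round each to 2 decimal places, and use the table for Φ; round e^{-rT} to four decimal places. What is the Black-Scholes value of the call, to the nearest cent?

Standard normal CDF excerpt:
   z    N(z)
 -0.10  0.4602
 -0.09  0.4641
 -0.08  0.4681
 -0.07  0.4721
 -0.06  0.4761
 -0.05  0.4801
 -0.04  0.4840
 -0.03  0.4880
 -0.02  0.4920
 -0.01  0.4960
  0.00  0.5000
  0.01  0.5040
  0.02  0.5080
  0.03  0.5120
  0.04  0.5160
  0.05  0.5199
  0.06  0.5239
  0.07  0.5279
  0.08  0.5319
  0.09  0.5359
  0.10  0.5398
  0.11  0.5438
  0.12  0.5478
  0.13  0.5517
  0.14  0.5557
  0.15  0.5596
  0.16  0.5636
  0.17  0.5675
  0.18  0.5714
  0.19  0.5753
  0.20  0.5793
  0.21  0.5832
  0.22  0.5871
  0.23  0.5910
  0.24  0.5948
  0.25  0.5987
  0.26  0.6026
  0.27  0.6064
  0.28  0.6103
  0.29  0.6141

σ√T = 0.46·√0.5 = 0.3253
d₁ = [ln(406/398) + (0.031 + ½·0.46²)·0.5] / (σ√T) = (0.0199 + 0.0684) / 0.3253 = 0.2715 ⇒ 0.27
d₂ = 0.2715 − 0.3253 = -0.0538 ⇒ -0.05
e^(−rT) = e^(−0.031·0.5) = 0.9846
N(d₁) = N(0.27) = 0.6064;  N(d₂) = N(-0.05) = 0.4801
C = 406·0.6064 − 398·0.9846·0.4801 = 246.1984 − 188.1372 = 58.0612

€58.06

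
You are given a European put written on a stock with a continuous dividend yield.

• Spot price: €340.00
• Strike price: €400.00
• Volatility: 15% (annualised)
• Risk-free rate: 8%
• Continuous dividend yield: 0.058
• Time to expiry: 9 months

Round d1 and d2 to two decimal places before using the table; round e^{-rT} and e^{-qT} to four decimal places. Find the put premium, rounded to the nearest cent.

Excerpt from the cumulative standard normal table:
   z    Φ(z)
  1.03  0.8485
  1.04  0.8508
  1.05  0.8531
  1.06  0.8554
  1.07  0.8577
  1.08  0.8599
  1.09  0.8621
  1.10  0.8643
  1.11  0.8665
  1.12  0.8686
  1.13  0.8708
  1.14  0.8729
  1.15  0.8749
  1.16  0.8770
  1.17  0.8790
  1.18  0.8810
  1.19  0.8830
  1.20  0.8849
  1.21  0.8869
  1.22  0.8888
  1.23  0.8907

T = 0.75;  σ√T = 0.1299
d₁ = [ln(340/400) + (0.08 − 0.058 + ½·0.15²)·0.75] / (σ√T) = (-0.1625 + 0.0249) / 0.1299 = -1.0591 ≈ -1.06
d₂ = -1.0591 − 0.1299 = -1.1890 ≈ -1.19
e^(−qT) = e^(−0.058·0.75) = 0.9574;  e^(−rT) = e^(−0.08·0.75) = 0.9418
N(−d₂) = N(1.19) = 0.8830;  N(−d₁) = N(1.06) = 0.8554
P = 400·0.9418·0.8830 − 340·0.9574·0.8554 = 332.6438 − 278.4464 = 54.1974

€54.20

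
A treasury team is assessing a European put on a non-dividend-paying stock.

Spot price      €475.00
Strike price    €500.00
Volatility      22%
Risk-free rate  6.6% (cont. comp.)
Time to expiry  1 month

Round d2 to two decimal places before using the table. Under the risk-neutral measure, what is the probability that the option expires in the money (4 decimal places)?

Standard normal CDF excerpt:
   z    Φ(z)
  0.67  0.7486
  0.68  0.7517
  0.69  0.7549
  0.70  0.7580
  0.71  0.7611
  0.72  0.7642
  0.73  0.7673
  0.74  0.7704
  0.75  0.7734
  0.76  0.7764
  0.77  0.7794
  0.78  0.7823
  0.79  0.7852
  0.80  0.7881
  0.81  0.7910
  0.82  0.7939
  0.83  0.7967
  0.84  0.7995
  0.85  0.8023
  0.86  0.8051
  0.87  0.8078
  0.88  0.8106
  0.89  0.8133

T = 0.08333;  σ√T = 0.0635
ln(S/K) + (r + σ²/2)T = ln(475/500) + (0.066 + 0.22²/2)·0.08333 = -0.0513 + 0.0075 = -0.0438
d₁ = -0.0438 / 0.0635 = -0.6893 ⇒ -0.69
d₂ = d₁ − σ√T = -0.6893 − 0.0635 = -0.7528 ⇒ -0.75
Risk-neutral Pr[S_T < K] = N(−d₂) = N(0.75) = 0.7734

0.7734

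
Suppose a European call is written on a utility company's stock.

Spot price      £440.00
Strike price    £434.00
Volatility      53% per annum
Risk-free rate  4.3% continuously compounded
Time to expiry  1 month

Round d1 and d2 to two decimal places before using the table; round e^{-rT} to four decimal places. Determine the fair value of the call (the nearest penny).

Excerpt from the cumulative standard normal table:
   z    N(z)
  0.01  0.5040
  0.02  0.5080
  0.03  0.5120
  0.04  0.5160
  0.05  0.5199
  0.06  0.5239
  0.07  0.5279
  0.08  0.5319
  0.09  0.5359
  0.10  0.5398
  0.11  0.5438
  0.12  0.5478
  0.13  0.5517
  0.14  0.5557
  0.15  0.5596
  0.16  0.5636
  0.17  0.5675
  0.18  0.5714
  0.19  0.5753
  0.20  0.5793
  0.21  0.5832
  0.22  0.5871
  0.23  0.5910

£29.99

T = 0.08333;  σ√T = 0.1530
ln(S/K) + (r + σ²/2)T = ln(440/434) + (0.043 + 0.53²/2)·0.08333 = 0.0137 + 0.0153 = 0.0290
d₁ = 0.0290 / 0.1530 = 0.1897 ≈ 0.19
d₂ = d₁ − σ√T = 0.1897 − 0.1530 = 0.0367 ≈ 0.04
e^(−rT) = e^(−0.043·0.08333) = 0.9964
N(d₁) = N(0.19) = 0.5753;  N(d₂) = N(0.04) = 0.5160
C = 440·0.5753 − 434·0.9964·0.5160 = 253.1320 − 223.1378 = 29.9942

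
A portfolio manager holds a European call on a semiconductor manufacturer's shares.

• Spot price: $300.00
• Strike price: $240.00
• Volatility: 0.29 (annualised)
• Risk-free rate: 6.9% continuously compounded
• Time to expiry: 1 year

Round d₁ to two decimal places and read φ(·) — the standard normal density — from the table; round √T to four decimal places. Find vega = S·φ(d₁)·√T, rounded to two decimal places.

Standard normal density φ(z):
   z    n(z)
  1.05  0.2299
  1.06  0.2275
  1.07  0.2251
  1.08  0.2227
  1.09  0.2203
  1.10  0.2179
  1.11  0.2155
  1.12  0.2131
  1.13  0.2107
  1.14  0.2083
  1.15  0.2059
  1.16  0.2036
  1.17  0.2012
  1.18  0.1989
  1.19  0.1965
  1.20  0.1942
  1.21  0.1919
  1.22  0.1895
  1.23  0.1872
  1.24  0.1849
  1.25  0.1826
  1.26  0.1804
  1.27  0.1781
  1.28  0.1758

61.77

σ√T = 0.29 × 1.0000 = 0.2900
ln(S/K) + (r + σ²/2)T = ln(300/240) + (0.069 + 0.29²/2)·1 = 0.2231 + 0.1111 = 0.3342
d₁ = 0.3342 / 0.2900 = 1.1524 → 1.15
√T = √1 = 1.0000
φ(d₁) = φ(1.15) = 0.2059
vega = S·φ(d₁)·√T = 300·0.2059·1.0000 = 61.7700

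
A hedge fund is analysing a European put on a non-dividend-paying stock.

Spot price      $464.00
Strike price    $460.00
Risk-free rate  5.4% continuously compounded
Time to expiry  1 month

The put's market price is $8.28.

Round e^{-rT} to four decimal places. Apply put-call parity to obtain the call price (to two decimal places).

$14.35

exp(−rT) = exp(−0.054·0.08333) = 0.9955
Put-call parity: C − P = S − K·e^(−rT) = 464 − 460·0.9955 = 464 − 457.9300 = 6.0700
C = P + (C − P) = 8.28 + (6.0700) = 14.3500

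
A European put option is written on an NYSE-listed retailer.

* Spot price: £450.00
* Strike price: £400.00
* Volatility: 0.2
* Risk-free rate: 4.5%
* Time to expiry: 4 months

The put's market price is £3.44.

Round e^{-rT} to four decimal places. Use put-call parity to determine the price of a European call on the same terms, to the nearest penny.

£59.40

e^(−rT) = e^(−0.045·0.3333) = 0.9851
Put-call parity: C − P = S − K·e^(−rT) = 450 − 400·0.9851 = 450 − 394.0400 = 55.9600
C = P + (C − P) = 3.44 + (55.9600) = 59.4000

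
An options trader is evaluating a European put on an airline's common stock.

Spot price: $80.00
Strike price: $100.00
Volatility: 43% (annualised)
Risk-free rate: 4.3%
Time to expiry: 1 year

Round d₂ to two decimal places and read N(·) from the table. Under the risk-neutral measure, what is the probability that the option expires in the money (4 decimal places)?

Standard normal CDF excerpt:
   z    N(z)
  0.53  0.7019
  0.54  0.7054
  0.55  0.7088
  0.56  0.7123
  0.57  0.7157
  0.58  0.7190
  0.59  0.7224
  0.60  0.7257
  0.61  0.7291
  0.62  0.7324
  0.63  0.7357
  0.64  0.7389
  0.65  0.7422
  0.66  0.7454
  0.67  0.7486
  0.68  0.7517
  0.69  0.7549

0.7357

σ√T = 0.43·√1 = 0.4300
d₁ = [ln(80/100) + (0.043 + 0.43²/2)·1] / 0.4300 = [-0.2231 + 0.1354] / 0.4300 = -0.2039 ⇒ -0.20
d₂ = d₁ − σ√T = -0.2039 − 0.4300 = -0.6339 ⇒ -0.63
Pr(exercise) under Q = N(−d₂) = N(0.63) = 0.7357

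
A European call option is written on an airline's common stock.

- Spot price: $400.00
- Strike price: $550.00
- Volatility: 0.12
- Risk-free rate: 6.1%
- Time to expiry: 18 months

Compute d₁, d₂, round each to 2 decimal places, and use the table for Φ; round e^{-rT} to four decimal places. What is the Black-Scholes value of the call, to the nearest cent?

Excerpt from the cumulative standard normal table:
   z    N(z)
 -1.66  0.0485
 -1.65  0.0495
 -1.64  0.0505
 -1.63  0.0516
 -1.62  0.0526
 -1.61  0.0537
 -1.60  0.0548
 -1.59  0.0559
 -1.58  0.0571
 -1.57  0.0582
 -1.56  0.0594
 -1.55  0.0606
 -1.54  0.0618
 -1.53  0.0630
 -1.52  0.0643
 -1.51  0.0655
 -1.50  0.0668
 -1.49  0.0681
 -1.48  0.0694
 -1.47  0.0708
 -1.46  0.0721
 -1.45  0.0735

$1.92

σ√T = 0.12·√1.5 = 0.1470
d₁ = [ln(400/550) + (0.061 + 0.12²/2)·1.5] / 0.1470 = [-0.3185 + 0.1023] / 0.1470 = -1.4707 → -1.47
d₂ = d₁ − σ√T = -1.4707 − 0.1470 = -1.6177 → -1.62
e^(−rT) = e^(−0.061·1.5) = 0.9126
N(d₁) = N(-1.47) = 0.0708;  N(d₂) = N(-1.62) = 0.0526
C = 400·0.0708 − 550·0.9126·0.0526 = 28.3200 − 26.4015 = 1.9185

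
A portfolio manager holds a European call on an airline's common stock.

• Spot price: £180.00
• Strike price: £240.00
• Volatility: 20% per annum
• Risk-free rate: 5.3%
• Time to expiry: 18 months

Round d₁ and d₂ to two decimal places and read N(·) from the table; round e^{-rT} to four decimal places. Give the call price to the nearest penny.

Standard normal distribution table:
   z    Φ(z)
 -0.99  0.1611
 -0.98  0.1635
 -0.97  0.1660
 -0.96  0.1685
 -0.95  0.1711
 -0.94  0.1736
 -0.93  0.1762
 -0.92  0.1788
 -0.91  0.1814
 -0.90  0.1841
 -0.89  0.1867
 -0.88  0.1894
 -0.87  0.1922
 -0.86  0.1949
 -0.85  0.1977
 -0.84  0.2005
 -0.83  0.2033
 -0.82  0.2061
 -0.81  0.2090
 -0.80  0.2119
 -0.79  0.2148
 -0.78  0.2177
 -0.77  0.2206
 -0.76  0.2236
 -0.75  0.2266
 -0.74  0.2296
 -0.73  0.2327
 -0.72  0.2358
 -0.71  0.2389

£5.09

T = 1.5;  σ√T = 0.2449
d₁ = [ln(180/240) + (0.053 + 0.2²/2)·1.5] / 0.2449 = [-0.2877 + 0.1095] / 0.2449 = -0.7274 → -0.73
d₂ = d₁ − σ√T = -0.7274 − 0.2449 = -0.9724 → -0.97
e^(−rT) = e^(−0.053·1.5) = 0.9236
N(d₁) = N(-0.73) = 0.2327;  N(d₂) = N(-0.97) = 0.1660
C = 180·0.2327 − 240·0.9236·0.1660 = 41.8860 − 36.7962 = 5.0898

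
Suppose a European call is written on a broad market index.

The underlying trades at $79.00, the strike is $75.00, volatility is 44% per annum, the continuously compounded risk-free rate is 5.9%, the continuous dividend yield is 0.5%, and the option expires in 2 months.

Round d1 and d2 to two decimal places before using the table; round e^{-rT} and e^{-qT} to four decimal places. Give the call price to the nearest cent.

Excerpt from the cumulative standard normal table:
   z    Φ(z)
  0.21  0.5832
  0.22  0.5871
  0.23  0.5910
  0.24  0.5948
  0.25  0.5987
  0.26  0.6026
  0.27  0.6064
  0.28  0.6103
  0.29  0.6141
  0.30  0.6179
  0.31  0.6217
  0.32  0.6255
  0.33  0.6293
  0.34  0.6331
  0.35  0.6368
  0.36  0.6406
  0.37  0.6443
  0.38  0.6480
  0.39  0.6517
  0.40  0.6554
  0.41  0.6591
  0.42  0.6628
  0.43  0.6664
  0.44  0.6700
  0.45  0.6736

σ√T = 0.44 × 0.4082 = 0.1796
ln(S/K) + (r − q + σ²/2)T = ln(79/75) + (0.059 − 0.005 + 0.44²/2)·0.1667 = 0.0520 + 0.0251 = 0.0771
d₁ = 0.0771 / 0.1796 = 0.4292 which rounds to 0.43
d₂ = d₁ − σ√T = 0.4292 − 0.1796 = 0.2495 which rounds to 0.25
e^(−qT) = e^(−0.005·0.1667) = 0.9992;  e^(−rT) = e^(−0.059·0.1667) = 0.9902
C = 79·0.9992·N(0.43) − 75·0.9902·N(0.25) = 79·0.9992·0.6664 − 75·0.9902·0.5987 = 52.6035 − 44.4625 = 8.1410

$8.14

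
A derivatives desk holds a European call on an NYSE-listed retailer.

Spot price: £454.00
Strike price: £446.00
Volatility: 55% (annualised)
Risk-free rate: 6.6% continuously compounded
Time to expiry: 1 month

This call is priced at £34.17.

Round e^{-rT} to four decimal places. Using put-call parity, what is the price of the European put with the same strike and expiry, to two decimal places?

£23.72

e^(−rT) = e^(−0.066·0.08333) = 0.9945
Put-call parity: C − P = S − K·e^(−rT) = 454 − 446·0.9945 = 454 − 443.5470 = 10.4530
P = C − (C − P) = 34.17 − (10.4530) = 23.7170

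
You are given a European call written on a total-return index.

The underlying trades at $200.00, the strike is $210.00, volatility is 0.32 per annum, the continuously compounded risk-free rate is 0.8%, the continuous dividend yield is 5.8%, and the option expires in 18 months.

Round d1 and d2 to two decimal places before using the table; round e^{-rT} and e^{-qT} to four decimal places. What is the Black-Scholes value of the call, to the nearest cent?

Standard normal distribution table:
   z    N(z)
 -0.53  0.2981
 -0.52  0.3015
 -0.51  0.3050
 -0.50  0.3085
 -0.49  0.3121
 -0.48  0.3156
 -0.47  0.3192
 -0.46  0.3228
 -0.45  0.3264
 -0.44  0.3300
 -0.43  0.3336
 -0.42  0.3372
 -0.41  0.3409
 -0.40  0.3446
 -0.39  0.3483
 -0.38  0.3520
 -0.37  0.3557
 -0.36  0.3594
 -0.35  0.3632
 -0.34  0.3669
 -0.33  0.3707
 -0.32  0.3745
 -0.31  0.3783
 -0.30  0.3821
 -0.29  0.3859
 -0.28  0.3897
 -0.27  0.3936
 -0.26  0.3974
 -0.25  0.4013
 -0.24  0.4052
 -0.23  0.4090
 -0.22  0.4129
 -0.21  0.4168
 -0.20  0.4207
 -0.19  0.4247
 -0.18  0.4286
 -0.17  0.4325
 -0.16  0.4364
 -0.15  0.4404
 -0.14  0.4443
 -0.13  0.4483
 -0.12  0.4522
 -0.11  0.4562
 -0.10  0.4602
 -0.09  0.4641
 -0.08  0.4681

σ√T = 0.32·√1.5 = 0.3919
ln(S/K) + (r − q + σ²/2)T = ln(200/210) + (0.008 − 0.058 + 0.32²/2)·1.5 = -0.0488 + 0.0018 = -0.0470
d₁ = -0.0470 / 0.3919 = -0.1199 ≈ -0.12
d₂ = d₁ − σ√T = -0.1199 − 0.3919 = -0.5118 ≈ -0.51
exp(−qT) = exp(−0.058·1.5) = 0.9167;  exp(−rT) = exp(−0.008·1.5) = 0.9881
N(d₁) = N(-0.12) = 0.4522;  N(d₂) = N(-0.51) = 0.3050
C = 200·0.9167·0.4522 − 210·0.9881·0.3050 = 82.9063 − 63.2878 = 19.6185

$19.62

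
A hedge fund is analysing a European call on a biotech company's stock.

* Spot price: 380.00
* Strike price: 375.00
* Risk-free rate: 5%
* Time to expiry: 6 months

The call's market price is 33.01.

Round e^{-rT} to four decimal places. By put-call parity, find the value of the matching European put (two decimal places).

18.75

e^(−rT) = e^(−0.05·0.5) = 0.9753
Put-call parity: C − P = S − K·e^(−rT) = 380 − 375·0.9753 = 380 − 365.7375 = 14.2625
P = C − (C − P) = 33.01 − (14.2625) = 18.7475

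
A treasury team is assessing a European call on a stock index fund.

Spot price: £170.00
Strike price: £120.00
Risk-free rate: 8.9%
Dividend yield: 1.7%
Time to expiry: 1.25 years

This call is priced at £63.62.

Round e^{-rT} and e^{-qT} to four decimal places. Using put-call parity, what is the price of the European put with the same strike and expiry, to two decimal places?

e^(−qT) = e^(−0.017·1.25) = 0.9790;  e^(−rT) = e^(−0.089·1.25) = 0.8947
Put-call parity: C − P = S·e^(−qT) − K·e^(−rT) = 170·0.9790 − 120·0.8947 = 166.4300 − 107.3640 = 59.0660
P = C − (C − P) = 63.62 − (59.0660) = 4.5540

£4.55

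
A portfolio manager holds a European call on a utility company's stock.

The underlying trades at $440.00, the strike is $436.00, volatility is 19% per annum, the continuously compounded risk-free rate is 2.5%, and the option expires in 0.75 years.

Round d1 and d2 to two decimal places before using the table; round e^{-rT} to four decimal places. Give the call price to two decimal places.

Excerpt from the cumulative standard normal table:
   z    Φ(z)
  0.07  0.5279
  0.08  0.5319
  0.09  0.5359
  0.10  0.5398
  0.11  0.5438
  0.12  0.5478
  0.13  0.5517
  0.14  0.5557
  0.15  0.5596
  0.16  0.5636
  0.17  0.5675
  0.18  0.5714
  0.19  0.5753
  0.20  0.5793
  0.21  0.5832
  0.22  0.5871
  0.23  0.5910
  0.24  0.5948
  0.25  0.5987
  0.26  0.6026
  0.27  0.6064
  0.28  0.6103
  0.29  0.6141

T = 0.75;  σ√T = 0.1645
d₁ = [ln(440/436) + (0.025 + 0.19²/2)·0.75] / 0.1645 = [0.0091 + 0.0323] / 0.1645 = 0.2517 ⇒ 0.25
d₂ = d₁ − σ√T = 0.2517 − 0.1645 = 0.0872 ⇒ 0.09
exp(−rT) = exp(−0.025·0.75) = 0.9814
C = 440·N(0.25) − 436·0.9814·N(0.09) = 440·0.5987 − 436·0.9814·0.5359 = 263.4280 − 229.3065 = 34.1215

$34.12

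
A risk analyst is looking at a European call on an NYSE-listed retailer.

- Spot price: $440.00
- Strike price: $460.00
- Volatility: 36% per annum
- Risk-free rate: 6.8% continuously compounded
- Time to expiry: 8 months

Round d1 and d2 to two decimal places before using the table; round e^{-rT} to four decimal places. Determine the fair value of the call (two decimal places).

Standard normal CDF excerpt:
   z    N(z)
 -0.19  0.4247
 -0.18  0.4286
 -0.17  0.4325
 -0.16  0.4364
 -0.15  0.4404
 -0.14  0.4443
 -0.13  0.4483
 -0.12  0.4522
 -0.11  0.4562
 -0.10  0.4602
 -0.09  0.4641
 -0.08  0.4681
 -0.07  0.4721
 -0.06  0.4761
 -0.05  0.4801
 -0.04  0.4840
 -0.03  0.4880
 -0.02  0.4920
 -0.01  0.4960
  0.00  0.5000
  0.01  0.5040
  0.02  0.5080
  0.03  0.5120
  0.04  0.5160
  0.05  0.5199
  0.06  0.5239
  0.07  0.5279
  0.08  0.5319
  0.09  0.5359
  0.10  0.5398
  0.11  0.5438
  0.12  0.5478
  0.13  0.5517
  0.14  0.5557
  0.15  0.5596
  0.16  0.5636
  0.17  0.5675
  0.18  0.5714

$50.90

σ√T = 0.36 × 0.8165 = 0.2939
d₁ = [ln(440/460) + (0.068 + ½·0.36²)·0.6667] / (σ√T) = (-0.0445 + 0.0885) / 0.2939 = 0.1500 ⇒ 0.15
d₂ = 0.1500 − 0.2939 = -0.1440 ⇒ -0.14
e^(−rT) = e^(−0.068·0.6667) = 0.9557
N(d₁) = N(0.15) = 0.5596;  N(d₂) = N(-0.14) = 0.4443
C = 440·0.5596 − 460·0.9557·0.4443 = 246.2240 − 195.3241 = 50.8999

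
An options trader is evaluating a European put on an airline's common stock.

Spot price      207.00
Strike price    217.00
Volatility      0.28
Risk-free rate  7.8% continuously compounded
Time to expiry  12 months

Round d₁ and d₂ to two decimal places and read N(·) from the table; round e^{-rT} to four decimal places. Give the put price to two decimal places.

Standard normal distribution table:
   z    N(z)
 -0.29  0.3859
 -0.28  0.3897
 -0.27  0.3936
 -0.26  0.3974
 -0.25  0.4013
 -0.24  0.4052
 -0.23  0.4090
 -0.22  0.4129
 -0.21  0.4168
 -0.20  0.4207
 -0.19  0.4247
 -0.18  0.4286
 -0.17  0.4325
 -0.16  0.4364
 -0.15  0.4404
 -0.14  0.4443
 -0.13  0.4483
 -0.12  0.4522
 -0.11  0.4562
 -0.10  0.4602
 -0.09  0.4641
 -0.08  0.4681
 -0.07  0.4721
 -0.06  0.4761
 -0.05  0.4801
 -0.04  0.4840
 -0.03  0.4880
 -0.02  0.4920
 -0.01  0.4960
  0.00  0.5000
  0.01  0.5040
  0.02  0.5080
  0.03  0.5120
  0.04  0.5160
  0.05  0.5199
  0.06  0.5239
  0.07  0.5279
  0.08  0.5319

19.70

T = 1;  σ√T = 0.2800
d₁ = [ln(207/217) + (0.078 + 0.28²/2)·1] / 0.2800 = [-0.0472 + 0.1172] / 0.2800 = 0.2501 ⇒ 0.25
d₂ = d₁ − σ√T = 0.2501 − 0.2800 = -0.0299 ⇒ -0.03
exp(−rT) = exp(−0.078·1) = 0.9250
N(−d₂) = N(0.03) = 0.5120;  N(−d₁) = N(-0.25) = 0.4013
P = 217·0.9250·0.5120 − 207·0.4013 = 102.7712 − 83.0691 = 19.7021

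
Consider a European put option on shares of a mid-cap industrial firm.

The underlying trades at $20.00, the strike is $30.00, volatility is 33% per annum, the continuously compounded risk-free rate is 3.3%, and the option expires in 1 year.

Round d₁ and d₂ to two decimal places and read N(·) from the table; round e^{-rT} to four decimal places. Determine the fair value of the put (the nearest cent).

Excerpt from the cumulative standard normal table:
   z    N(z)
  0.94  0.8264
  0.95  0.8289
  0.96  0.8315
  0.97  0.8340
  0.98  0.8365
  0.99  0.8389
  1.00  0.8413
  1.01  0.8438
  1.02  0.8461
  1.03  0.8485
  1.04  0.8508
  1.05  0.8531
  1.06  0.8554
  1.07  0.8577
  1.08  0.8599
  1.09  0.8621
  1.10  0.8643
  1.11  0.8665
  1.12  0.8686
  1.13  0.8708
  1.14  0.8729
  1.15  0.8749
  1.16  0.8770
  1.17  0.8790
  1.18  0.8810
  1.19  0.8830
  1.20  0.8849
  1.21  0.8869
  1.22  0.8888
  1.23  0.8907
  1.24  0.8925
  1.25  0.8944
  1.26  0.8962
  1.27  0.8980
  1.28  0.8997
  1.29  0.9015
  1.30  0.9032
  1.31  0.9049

σ√T = 0.33 × 1.0000 = 0.3300
ln(S/K) + (r + σ²/2)T = ln(20/30) + (0.033 + 0.33²/2)·1 = -0.4055 + 0.0874 = -0.3180
d₁ = -0.3180 / 0.3300 = -0.9637 which rounds to -0.96
d₂ = d₁ − σ√T = -0.9637 − 0.3300 = -1.2937 which rounds to -1.29
exp(−rT) = exp(−0.033·1) = 0.9675
N(−d₂) = N(1.29) = 0.9015;  N(−d₁) = N(0.96) = 0.8315
P = 30·0.9675·0.9015 − 20·0.8315 = 26.1660 − 16.6300 = 9.5360

$9.54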